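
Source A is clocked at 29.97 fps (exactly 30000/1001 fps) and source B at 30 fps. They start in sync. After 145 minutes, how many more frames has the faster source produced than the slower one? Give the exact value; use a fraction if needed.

261000/1001 frames

145 min = 8700 s.
A emits 30000/1001 × 8700 = 261000000/1001 frames; B emits 30 × 8700 = 261000.
Difference = 261000/1001 frames (≈ 260.7393); B is ahead of A.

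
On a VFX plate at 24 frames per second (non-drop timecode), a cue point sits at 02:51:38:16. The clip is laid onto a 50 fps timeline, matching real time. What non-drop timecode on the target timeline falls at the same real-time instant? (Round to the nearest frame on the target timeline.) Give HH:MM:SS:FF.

02:51:38:33

Source frame index: (2×3600 + 51×60 + 38) × 24 + 16 = 247168.
Real time: 247168 / (24) = 30896/3 s.
Target frame: (30896/3) × (50) = 1544800/3 ≈ 514933.333 → 514933.
At 50 labels/s: frame 514933 → 02:51:38:33.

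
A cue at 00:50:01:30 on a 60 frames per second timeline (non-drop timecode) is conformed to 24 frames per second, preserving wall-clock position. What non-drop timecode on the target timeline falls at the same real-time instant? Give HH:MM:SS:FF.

Source frame index: (0×3600 + 50×60 + 1) × 60 + 30 = 180090.
Real time: 180090 / (60) = 6003/2 s.
Target frame: (6003/2) × (24) = 72036.
At 24 labels/s: frame 72036 → 00:50:01:12.

00:50:01:12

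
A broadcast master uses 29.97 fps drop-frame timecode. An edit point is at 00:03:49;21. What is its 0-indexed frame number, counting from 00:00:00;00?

As if non-drop at 30 labels/s: (0 × 3600 + 3 × 60 + 49) × 30 + 21 = 6891.
Minute boundaries passed: 3; those not divisible by 10: 3 − 0 = 3; dropped labels = 2 × 3 = 6.
Actual frame index = 6891 − 6 = 6885.

6885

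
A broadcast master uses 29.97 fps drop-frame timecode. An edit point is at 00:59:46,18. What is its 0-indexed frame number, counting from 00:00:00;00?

107490

Complete 10-minute blocks: 5, each 17982 frames → 89910.
Remaining 9 whole minutes in the current block: 1800 + 8 × 1798 = 16184 frames.
Within the current minute: 46 × 30 + 18 − 2 = 1396 (labels ;00/;01 skipped at this minute). Total = 89910 + 16184 + 1396 = 107490.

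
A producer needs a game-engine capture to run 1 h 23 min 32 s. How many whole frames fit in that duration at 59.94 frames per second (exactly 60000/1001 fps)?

1 h 23 min 32 s = 5012 s.
Frames = 5012 × 60000/1001 = 42960000/143 ≈ 300419.5804.
Complete frames: 300419.

300419 frames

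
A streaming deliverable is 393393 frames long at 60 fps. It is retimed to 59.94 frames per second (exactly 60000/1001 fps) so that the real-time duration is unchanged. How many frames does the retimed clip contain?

Target frames = source frames × (target rate / source rate) = 393393 × (60000/1001)/(60) = 393393 × 1000/1001 = 393000.

393000 frames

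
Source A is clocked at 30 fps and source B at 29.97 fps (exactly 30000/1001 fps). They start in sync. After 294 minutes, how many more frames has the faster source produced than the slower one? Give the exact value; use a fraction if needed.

75600/143 frames

294 min = 17640 s.
A emits 30 × 17640 = 529200 frames; B emits 30000/1001 × 17640 = 75600000/143.
Difference = 75600/143 frames (≈ 528.6713); B is behind A.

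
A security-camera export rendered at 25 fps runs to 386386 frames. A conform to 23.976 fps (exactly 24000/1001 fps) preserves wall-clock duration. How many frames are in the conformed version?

370560 frames

Target frames = source frames × (target rate / source rate) = 386386 × (24000/1001)/(25) = 386386 × 960/1001 = 370560.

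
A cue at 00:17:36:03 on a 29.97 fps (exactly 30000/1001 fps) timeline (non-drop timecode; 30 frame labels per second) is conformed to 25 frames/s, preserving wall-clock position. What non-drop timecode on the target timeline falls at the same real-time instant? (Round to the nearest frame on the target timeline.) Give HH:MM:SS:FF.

Source frame index: (0×3600 + 17×60 + 36) × 30 + 3 = 31683.
Real time: 31683 / (30000/1001) = 10571561/10000 s.
Target frame: (10571561/10000) × (25) = 10571561/400 ≈ 26428.903 → 26429.
At 25 labels/s: frame 26429 → 00:17:37:04.

00:17:37:04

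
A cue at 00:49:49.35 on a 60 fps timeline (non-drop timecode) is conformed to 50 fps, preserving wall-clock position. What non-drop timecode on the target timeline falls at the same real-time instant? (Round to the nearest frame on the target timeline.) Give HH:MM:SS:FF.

Source frame index: (0×3600 + 49×60 + 49) × 60 + 35 = 179375.
Real time: 179375 / (60) = 35875/12 s.
Target frame: (35875/12) × (50) = 896875/6 ≈ 149479.167 → 149479.
At 50 labels/s: frame 149479 → 00:49:49:29.

00:49:49:29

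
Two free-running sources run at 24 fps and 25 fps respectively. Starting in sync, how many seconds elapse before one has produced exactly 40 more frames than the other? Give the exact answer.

The gap grows by |25 − 24| = 1 frame per second.
Time for a 40-frame gap: 40 ÷ (1) = 40 s.

40 seconds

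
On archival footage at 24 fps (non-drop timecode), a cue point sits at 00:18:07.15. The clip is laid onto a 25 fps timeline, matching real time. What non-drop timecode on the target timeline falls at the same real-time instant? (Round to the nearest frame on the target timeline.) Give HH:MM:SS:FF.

Source frame index: (0×3600 + 18×60 + 7) × 24 + 15 = 26103.
Real time: 26103 / (24) = 8701/8 s.
Target frame: (8701/8) × (25) = 217525/8 ≈ 27190.625 → 27191.
At 25 labels/s: frame 27191 → 00:18:07:16.

00:18:07:16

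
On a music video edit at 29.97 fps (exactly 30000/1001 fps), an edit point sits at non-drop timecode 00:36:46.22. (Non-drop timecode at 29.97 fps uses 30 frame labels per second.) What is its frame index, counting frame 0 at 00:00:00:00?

Total seconds to the label: (0 × 3600 + 36 × 60 + 46) = 2206.
Frame index = 2206 × 30 + 22 = 66202.

frame 66202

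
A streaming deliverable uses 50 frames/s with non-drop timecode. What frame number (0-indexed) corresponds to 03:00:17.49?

frame 540899

Total seconds to the label: (3 × 3600 + 0 × 60 + 17) = 10817.
Frame index = 10817 × 50 + 49 = 540899.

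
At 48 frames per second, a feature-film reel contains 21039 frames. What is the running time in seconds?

Running time = 21039 / (48) = 438.3125 s.

438.3125 seconds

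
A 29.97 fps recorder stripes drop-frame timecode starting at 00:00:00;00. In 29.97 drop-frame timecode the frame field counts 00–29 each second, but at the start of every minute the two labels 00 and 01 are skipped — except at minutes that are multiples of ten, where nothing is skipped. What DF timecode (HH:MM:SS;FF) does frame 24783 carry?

Each 10-minute DF block holds 10 × 60 × 30 − 9 × 2 = 17982 frames. 24783 ÷ 17982 → 1 full block, remainder 6801.
Within the partial block the first minute is 1800 frames and each further minute 1798, so 3 further minute boundaries passed. Total skipped labels = 18 × 1 + 2 × 3 = 24.
Non-drop label index = 24783 + 24 = 24807; at 30 labels/s that is 00:13:46:27, i.e. DF 00:13:46;27.

00:13:46;27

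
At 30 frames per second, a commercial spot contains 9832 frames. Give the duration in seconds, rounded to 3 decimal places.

327.733 seconds

Running time = 9832 × 1/30 = 4916/15 s ≈ 327.733 s.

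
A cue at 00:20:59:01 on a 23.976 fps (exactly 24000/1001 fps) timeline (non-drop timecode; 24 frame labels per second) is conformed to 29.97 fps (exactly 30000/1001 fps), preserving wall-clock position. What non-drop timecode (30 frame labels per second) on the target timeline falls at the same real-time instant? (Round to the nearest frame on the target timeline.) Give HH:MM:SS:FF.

Source frame index: (0×3600 + 20×60 + 59) × 24 + 1 = 30217.
Real time: 30217 / (24000/1001) = 30247217/24000 s.
Target frame: (30247217/24000) × (30000/1001) = 151085/4 ≈ 37771.250 → 37771.
At 30 labels/s: frame 37771 → 00:20:59:01.

00:20:59:01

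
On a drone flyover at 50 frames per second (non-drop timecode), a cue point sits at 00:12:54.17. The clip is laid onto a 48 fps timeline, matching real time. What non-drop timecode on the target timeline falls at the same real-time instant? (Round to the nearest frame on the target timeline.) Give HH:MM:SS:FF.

00:12:54:16

Source frame index: (0×3600 + 12×60 + 54) × 50 + 17 = 38717.
Real time: 38717 / (50) = 38717/50 s.
Target frame: (38717/50) × (48) = 929208/25 ≈ 37168.320 → 37168.
At 48 labels/s: frame 37168 → 00:12:54:16.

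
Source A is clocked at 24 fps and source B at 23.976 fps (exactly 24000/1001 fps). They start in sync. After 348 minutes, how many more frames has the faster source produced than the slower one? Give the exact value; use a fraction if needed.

501120/1001 frames

348 min = 20880 s.
A emits 24 × 20880 = 501120 frames; B emits 24000/1001 × 20880 = 501120000/1001.
Difference = 501120/1001 frames (≈ 500.6194); B is behind A.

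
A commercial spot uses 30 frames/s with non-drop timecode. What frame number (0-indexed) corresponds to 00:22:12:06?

39966

Total seconds to the label: (0 × 3600 + 22 × 60 + 12) = 1332.
Frame index = 1332 × 30 + 6 = 39966.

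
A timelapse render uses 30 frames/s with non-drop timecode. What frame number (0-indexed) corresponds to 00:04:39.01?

Total seconds to the label: (0 × 3600 + 4 × 60 + 39) = 279.
Frame index = 279 × 30 + 1 = 8371.

8371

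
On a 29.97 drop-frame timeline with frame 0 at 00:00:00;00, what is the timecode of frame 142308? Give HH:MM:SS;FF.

01:19:08;12

Ten DF minutes hold 17982 frames, so frame 142308 lies in block 7 (frames 125874–143855) with 16434 frames into that block.
The block's first minute is 1800 frames and the rest 1798 each; 16434 frames reaches minute 9, so 7 × 18 + 9 × 2 = 144 labels have been skipped so far.
Adding those back, label number 142308 + 144 = 142452 at 30 labels/s is 4748 s + 12 f = 1 h 19 min 8 s frame 12, i.e. 01:19:08;12.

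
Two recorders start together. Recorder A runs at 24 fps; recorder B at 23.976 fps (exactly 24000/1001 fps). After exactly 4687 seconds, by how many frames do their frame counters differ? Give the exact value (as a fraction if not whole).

112488/1001 frames

A emits 24 × 4687 = 112488 frames; B emits 24000/1001 × 4687 = 112488000/1001.
Difference = 112488/1001 frames (≈ 112.3756); B is behind A.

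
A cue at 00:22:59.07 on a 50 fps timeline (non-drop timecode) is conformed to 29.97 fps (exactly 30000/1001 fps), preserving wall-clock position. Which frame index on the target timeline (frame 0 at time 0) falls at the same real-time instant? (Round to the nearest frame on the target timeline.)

Source frame index: (0×3600 + 22×60 + 59) × 50 + 7 = 68957.
Real time: 68957 / (50) = 68957/50 s.
Target frame: (68957/50) × (30000/1001) = 5910600/143 ≈ 41332.867 → 41333.

frame 41333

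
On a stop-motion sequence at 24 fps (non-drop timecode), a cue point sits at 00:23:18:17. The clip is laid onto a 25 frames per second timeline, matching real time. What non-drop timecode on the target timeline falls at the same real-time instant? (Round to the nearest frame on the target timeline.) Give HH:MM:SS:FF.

00:23:18:18

Source frame index: (0×3600 + 23×60 + 18) × 24 + 17 = 33569.
Real time: 33569 / (24) = 33569/24 s.
Target frame: (33569/24) × (25) = 839225/24 ≈ 34967.708 → 34968.
At 25 labels/s: frame 34968 → 00:23:18:18.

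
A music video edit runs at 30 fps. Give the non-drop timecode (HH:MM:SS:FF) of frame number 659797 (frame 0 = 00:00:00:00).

659797 ÷ 30 = 21993 full seconds, remainder 7 frames.
21993 s = 6 h 6 min 33 s.
Timecode: 06:06:33:07.

06:06:33:07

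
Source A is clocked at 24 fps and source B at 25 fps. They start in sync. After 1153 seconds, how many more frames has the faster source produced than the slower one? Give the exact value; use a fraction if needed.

1153 frames

A emits 24 × 1153 = 27672 frames; B emits 25 × 1153 = 28825.
Difference = 1153 frames; B is ahead of A.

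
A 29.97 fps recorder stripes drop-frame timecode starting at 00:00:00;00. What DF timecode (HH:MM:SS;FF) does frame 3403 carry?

Each 10-minute DF block holds 10 × 60 × 30 − 9 × 2 = 17982 frames. 3403 ÷ 17982 → 0 full blocks, remainder 3403.
Within the partial block the first minute is 1800 frames and each further minute 1798, so 1 further minute boundary passed. Total skipped labels = 18 × 0 + 2 × 1 = 2.
Non-drop label index = 3403 + 2 = 3405; at 30 labels/s that is 00:01:53:15, i.e. DF 00:01:53;15.

00:01:53;15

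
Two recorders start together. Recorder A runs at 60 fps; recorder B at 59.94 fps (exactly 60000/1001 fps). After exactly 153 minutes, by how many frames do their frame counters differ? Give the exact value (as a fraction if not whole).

550800/1001 frames

153 min = 9180 s.
A emits 60 × 9180 = 550800 frames; B emits 60000/1001 × 9180 = 550800000/1001.
Difference = 550800/1001 frames (≈ 550.2498); B is behind A.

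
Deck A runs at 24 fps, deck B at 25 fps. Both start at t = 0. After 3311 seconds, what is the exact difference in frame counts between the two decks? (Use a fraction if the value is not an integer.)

3311 frames

A emits 24 × 3311 = 79464 frames; B emits 25 × 3311 = 82775.
Difference = 3311 frames; B is ahead of A.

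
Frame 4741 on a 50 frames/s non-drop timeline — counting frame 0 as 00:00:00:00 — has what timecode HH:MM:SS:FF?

00:01:34:41

4741 ÷ 50 = 94 full seconds, remainder 41 frames.
94 s = 0 h 1 min 34 s.
Timecode: 00:01:34:41.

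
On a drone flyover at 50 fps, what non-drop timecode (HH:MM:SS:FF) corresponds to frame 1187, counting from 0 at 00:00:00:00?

00:00:23:37

1187 ÷ 50 = 23 full seconds, remainder 37 frames.
23 s = 0 h 0 min 23 s.
Timecode: 00:00:23:37.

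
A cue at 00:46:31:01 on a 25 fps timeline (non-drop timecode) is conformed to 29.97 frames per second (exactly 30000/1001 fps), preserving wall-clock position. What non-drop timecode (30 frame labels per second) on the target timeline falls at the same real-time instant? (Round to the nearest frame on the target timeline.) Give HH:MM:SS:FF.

Source frame index: (0×3600 + 46×60 + 31) × 25 + 1 = 69776.
Real time: 69776 / (25) = 69776/25 s.
Target frame: (69776/25) × (30000/1001) = 11961600/143 ≈ 83647.552 → 83648.
At 30 labels/s: frame 83648 → 00:46:28:08.

00:46:28:08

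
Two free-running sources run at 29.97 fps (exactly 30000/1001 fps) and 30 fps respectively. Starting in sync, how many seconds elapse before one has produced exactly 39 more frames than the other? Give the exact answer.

1301.3 seconds

The gap grows by |30 − 30000/1001| = 30/1001 frames per second.
Time for a 39-frame gap: 39 ÷ (30/1001) = 1301.3 s.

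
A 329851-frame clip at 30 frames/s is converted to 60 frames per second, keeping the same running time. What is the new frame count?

Target frames = source frames × (target rate / source rate) = 329851 × (60)/(30) = 329851 × 2 = 659702.

659702 frames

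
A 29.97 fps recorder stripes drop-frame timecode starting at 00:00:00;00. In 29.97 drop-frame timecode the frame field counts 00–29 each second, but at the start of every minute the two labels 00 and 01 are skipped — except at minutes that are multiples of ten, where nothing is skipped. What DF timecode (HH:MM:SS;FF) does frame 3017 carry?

00:01:40;19

Ten DF minutes hold 17982 frames, so frame 3017 lies in block 0 (frames 0–17981) with 3017 frames into that block.
The block's first minute is 1800 frames and the rest 1798 each; 3017 frames reaches minute 1, so 0 × 18 + 1 × 2 = 2 labels have been skipped so far.
Adding those back, label number 3017 + 2 = 3019 at 30 labels/s is 100 s + 19 f = 0 h 1 min 40 s frame 19, i.e. 00:01:40;19.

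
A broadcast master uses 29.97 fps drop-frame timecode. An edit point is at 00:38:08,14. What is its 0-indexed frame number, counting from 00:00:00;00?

Complete 10-minute blocks: 3, each 17982 frames → 53946.
Remaining 8 whole minutes in the current block: 1800 + 7 × 1798 = 14386 frames.
Within the current minute: 8 × 30 + 14 − 2 = 252 (labels ;00/;01 skipped at this minute). Total = 53946 + 14386 + 252 = 68584.

68584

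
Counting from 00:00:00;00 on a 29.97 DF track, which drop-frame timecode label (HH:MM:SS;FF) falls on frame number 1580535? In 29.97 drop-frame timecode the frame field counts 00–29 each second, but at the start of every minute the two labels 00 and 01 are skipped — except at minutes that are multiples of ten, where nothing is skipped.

Each 10-minute DF block holds 10 × 60 × 30 − 9 × 2 = 17982 frames. 1580535 ÷ 17982 → 87 full blocks, remainder 16101.
Within the partial block the first minute is 1800 frames and each further minute 1798, so 8 further minute boundaries passed. Total skipped labels = 18 × 87 + 2 × 8 = 1582.
Non-drop label index = 1580535 + 1582 = 1582117; at 30 labels/s that is 14:38:57:07, i.e. DF 14:38:57;07.

14:38:57;07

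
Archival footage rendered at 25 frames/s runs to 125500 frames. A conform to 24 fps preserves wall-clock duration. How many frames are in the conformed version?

120480 frames

Target frames = source frames × (target rate / source rate) = 125500 × (24)/(25) = 125500 × 24/25 = 120480.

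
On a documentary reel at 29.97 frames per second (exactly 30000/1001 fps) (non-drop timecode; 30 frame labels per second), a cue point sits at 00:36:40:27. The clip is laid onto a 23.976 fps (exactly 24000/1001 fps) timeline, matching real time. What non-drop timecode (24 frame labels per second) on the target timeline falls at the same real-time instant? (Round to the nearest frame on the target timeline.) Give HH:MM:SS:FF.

Source frame index: (0×3600 + 36×60 + 40) × 30 + 27 = 66027.
Real time: 66027 / (30000/1001) = 22031009/10000 s.
Target frame: (22031009/10000) × (24000/1001) = 264108/5 ≈ 52821.600 → 52822.
At 24 labels/s: frame 52822 → 00:36:40:22.

00:36:40:22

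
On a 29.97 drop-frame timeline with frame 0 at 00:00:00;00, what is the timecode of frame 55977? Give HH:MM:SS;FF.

00:31:07;23

Ten DF minutes hold 17982 frames, so frame 55977 lies in block 3 (frames 53946–71927) with 2031 frames into that block.
The block's first minute is 1800 frames and the rest 1798 each; 2031 frames reaches minute 1, so 3 × 18 + 1 × 2 = 56 labels have been skipped so far.
Adding those back, label number 55977 + 56 = 56033 at 30 labels/s is 1867 s + 23 f = 0 h 31 min 7 s frame 23, i.e. 00:31:07;23.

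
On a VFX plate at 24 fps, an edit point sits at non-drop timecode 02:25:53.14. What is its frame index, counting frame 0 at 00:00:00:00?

frame 210086

Total seconds to the label: (2 × 3600 + 25 × 60 + 53) = 8753.
Frame index = 8753 × 24 + 14 = 210086.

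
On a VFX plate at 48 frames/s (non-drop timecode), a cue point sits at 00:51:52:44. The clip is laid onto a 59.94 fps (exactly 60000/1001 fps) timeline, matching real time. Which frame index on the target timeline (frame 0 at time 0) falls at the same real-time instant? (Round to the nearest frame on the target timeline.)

Source frame index: (0×3600 + 51×60 + 52) × 48 + 44 = 149420.
Real time: 149420 / (48) = 37355/12 s.
Target frame: (37355/12) × (60000/1001) = 186775000/1001 ≈ 186588.412 → 186588.

frame 186588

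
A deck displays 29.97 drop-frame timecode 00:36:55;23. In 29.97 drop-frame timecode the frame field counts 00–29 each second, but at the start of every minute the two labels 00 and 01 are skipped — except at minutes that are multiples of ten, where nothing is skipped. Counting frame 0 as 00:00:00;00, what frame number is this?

As if non-drop at 30 labels/s: (0 × 3600 + 36 × 60 + 55) × 30 + 23 = 66473.
Minute boundaries passed: 36; those not divisible by 10: 36 − 3 = 33; dropped labels = 2 × 33 = 66.
Actual frame index = 66473 − 66 = 66407.

66407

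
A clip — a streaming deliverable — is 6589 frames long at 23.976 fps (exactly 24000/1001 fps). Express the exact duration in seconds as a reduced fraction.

Running time = 6589 ÷ (24000/1001) = 6589 × 1001/24000 = 6595589/24000 s.

6595589/24000 seconds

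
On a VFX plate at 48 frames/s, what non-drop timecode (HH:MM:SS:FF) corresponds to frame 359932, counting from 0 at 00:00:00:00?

02:04:58:28

359932 ÷ 48 = 7498 full seconds, remainder 28 frames.
7498 s = 2 h 4 min 58 s.
Timecode: 02:04:58:28.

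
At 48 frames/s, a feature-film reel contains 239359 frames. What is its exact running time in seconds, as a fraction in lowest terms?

239359/48 seconds

Running time = 239359 ÷ (48) = 239359 × 1/48 = 239359/48 s.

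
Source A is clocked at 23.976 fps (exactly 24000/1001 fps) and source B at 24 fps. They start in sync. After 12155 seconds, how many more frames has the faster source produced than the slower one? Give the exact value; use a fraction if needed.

A emits 24000/1001 × 12155 = 2040000/7 frames; B emits 24 × 12155 = 291720.
Difference = 2040/7 frames (≈ 291.4286); B is ahead of A.

2040/7 frames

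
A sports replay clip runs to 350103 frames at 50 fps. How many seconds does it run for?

7002.06 seconds

Running time = 350103 / (50) = 7002.06 s.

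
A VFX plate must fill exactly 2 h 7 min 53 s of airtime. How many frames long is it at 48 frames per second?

2 h 7 min 53 s = 7673 s.
Frames = 7673 × 48 = 368304.

368304 frames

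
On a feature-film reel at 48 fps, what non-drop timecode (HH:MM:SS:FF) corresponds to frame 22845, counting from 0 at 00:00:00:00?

00:07:55:45

22845 ÷ 48 = 475 full seconds, remainder 45 frames.
475 s = 0 h 7 min 55 s.
Timecode: 00:07:55:45.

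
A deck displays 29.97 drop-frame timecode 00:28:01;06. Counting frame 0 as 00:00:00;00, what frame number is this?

50384

Complete 10-minute blocks: 2, each 17982 frames → 35964.
Remaining 8 whole minutes in the current block: 1800 + 7 × 1798 = 14386 frames.
Within the current minute: 1 × 30 + 6 − 2 = 34 (labels ;00/;01 skipped at this minute). Total = 35964 + 14386 + 34 = 50384.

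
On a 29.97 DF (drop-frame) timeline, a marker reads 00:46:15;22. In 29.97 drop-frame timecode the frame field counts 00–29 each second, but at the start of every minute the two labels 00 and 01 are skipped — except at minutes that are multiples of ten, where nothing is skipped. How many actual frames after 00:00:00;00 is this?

83188

As if non-drop at 30 labels/s: (0 × 3600 + 46 × 60 + 15) × 30 + 22 = 83272.
Minute boundaries passed: 46; those not divisible by 10: 46 − 4 = 42; dropped labels = 2 × 42 = 84.
Actual frame index = 83272 − 84 = 83188.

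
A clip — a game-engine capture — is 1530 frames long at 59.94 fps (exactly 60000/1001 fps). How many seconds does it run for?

Running time = 1530 / (60000/1001) = 25.5255 s.

25.5255 seconds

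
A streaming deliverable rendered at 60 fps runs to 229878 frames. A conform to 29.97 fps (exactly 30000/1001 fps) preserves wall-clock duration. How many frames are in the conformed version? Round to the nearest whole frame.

Frames at target rate = 229878 × (30000/1001) / (60) = 10449000/91 ≈ 114824.176.
Nearest whole frame: 114824.

114824 frames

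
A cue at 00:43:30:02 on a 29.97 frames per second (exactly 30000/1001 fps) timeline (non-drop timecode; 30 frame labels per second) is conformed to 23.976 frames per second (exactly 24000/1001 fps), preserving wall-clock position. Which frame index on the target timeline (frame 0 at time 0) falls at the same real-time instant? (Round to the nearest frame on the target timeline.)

Source frame index: (0×3600 + 43×60 + 30) × 30 + 2 = 78302.
Real time: 78302 / (30000/1001) = 39190151/15000 s.
Target frame: (39190151/15000) × (24000/1001) = 313208/5 ≈ 62641.600 → 62642.

frame 62642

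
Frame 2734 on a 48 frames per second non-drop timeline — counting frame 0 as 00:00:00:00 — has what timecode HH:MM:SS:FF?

2734 ÷ 48 = 56 full seconds, remainder 46 frames.
56 s = 0 h 0 min 56 s.
Timecode: 00:00:56:46.

00:00:56:46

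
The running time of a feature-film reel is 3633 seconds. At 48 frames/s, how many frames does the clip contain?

Frames = 3633 × 48 = 174384.

174384 frames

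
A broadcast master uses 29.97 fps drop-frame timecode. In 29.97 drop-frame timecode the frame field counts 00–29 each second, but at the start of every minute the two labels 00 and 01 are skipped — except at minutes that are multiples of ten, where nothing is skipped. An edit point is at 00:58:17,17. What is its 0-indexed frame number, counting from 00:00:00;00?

104821

As if non-drop at 30 labels/s: (0 × 3600 + 58 × 60 + 17) × 30 + 17 = 104927.
Minute boundaries passed: 58; those not divisible by 10: 58 − 5 = 53; dropped labels = 2 × 53 = 106.
Actual frame index = 104927 − 106 = 104821.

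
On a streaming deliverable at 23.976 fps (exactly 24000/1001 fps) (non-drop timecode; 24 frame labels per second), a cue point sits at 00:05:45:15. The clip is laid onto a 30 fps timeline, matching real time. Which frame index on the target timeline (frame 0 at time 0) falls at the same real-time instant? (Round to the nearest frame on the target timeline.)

frame 10379

Source frame index: (0×3600 + 5×60 + 45) × 24 + 15 = 8295.
Real time: 8295 / (24000/1001) = 553553/1600 s.
Target frame: (553553/1600) × (30) = 1660659/160 ≈ 10379.119 → 10379.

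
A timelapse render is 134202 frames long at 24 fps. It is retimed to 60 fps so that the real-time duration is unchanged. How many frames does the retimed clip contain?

Target frames = source frames × (target rate / source rate) = 134202 × (60)/(24) = 134202 × 5/2 = 335505.

335505 frames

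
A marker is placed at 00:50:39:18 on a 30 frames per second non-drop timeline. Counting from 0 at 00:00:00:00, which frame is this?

Total seconds to the label: (0 × 3600 + 50 × 60 + 39) = 3039.
Frame index = 3039 × 30 + 18 = 91188.

frame 91188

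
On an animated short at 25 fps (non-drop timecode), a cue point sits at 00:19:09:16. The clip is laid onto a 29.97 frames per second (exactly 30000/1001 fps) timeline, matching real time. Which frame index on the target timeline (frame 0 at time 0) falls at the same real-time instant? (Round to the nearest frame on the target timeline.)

frame 34455

Source frame index: (0×3600 + 19×60 + 9) × 25 + 16 = 28741.
Real time: 28741 / (25) = 28741/25 s.
Target frame: (28741/25) × (30000/1001) = 34489200/1001 ≈ 34454.745 → 34455.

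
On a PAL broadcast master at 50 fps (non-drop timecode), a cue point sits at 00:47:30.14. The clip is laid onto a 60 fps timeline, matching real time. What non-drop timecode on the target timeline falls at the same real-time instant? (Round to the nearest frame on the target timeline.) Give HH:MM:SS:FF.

00:47:30:17

Source frame index: (0×3600 + 47×60 + 30) × 50 + 14 = 142514.
Real time: 142514 / (50) = 71257/25 s.
Target frame: (71257/25) × (60) = 855084/5 ≈ 171016.800 → 171017.
At 60 labels/s: frame 171017 → 00:47:30:17.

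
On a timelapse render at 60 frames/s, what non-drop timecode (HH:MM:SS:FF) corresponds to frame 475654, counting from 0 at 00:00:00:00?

02:12:07:34

475654 ÷ 60 = 7927 full seconds, remainder 34 frames.
7927 s = 2 h 12 min 7 s.
Timecode: 02:12:07:34.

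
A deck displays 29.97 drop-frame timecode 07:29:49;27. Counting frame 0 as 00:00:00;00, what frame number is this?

As if non-drop at 30 labels/s: (7 × 3600 + 29 × 60 + 49) × 30 + 27 = 809697.
Minute boundaries passed: 449; those not divisible by 10: 449 − 44 = 405; dropped labels = 2 × 405 = 810.
Actual frame index = 809697 − 810 = 808887.

808887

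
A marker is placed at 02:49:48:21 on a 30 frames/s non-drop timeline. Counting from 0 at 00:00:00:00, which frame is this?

305661

Total seconds to the label: (2 × 3600 + 49 × 60 + 48) = 10188.
Frame index = 10188 × 30 + 21 = 305661.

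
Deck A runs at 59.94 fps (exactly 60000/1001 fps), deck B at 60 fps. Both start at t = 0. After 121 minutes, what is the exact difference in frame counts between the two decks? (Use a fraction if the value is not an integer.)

121 min = 7260 s.
A emits 60000/1001 × 7260 = 39600000/91 frames; B emits 60 × 7260 = 435600.
Difference = 39600/91 frames (≈ 435.1648); B is ahead of A.

39600/91 frames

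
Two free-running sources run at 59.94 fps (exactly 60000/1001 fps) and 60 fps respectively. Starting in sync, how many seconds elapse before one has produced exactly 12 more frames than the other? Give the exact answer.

200.2 seconds

The gap grows by |60 − 60000/1001| = 60/1001 frames per second.
Time for a 12-frame gap: 12 ÷ (60/1001) = 200.2 s.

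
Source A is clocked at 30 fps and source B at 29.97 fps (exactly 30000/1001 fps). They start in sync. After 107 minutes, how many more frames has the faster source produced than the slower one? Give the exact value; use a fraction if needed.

192600/1001 frames

107 min = 6420 s.
A emits 30 × 6420 = 192600 frames; B emits 30000/1001 × 6420 = 192600000/1001.
Difference = 192600/1001 frames (≈ 192.4076); B is behind A.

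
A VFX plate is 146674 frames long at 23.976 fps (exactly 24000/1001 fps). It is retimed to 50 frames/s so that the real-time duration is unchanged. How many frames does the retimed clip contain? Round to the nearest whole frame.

305876 frames

Frames at target rate = 146674 × (50) / (24000/1001) = 73410337/240 ≈ 305876.404.
Nearest whole frame: 305876.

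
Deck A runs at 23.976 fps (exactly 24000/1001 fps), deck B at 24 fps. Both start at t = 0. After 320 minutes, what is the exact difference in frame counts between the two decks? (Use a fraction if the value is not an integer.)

320 min = 19200 s.
A emits 24000/1001 × 19200 = 460800000/1001 frames; B emits 24 × 19200 = 460800.
Difference = 460800/1001 frames (≈ 460.3397); B is ahead of A.

460800/1001 frames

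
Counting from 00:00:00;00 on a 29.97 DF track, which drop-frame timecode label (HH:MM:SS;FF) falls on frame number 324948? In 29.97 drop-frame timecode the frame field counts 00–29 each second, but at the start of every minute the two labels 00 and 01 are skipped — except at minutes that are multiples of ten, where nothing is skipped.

Each 10-minute DF block holds 10 × 60 × 30 − 9 × 2 = 17982 frames. 324948 ÷ 17982 → 18 full blocks, remainder 1272.
Within the partial block the first minute is 1800 frames and each further minute 1798, so 0 further minute boundaries passed. Total skipped labels = 18 × 18 + 2 × 0 = 324.
Non-drop label index = 324948 + 324 = 325272; at 30 labels/s that is 03:00:42:12, i.e. DF 03:00:42;12.

03:00:42;12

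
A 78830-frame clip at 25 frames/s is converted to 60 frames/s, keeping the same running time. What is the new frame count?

189192 frames

Target frames = source frames × (target rate / source rate) = 78830 × (60)/(25) = 78830 × 12/5 = 189192.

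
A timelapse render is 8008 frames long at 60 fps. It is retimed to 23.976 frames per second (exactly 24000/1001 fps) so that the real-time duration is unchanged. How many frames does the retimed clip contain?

Target frames = source frames × (target rate / source rate) = 8008 × (24000/1001)/(60) = 8008 × 400/1001 = 3200.

3200 frames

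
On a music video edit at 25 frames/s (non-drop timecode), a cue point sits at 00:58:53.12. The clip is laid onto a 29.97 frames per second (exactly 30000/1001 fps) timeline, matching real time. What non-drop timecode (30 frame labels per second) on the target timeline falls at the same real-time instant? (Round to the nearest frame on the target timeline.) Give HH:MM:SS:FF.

00:58:49:29

Source frame index: (0×3600 + 58×60 + 53) × 25 + 12 = 88337.
Real time: 88337 / (25) = 88337/25 s.
Target frame: (88337/25) × (30000/1001) = 106004400/1001 ≈ 105898.501 → 105899.
At 30 labels/s: frame 105899 → 00:58:49:29.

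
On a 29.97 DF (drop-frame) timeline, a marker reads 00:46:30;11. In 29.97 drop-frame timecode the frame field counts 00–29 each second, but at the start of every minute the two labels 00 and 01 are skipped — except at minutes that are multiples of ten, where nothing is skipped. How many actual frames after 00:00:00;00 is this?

Complete 10-minute blocks: 4, each 17982 frames → 71928.
Remaining 6 whole minutes in the current block: 1800 + 5 × 1798 = 10790 frames.
Within the current minute: 30 × 30 + 11 − 2 = 909 (labels ;00/;01 skipped at this minute). Total = 71928 + 10790 + 909 = 83627.

83627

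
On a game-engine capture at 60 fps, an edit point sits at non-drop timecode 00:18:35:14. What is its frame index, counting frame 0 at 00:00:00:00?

66914

Total seconds to the label: (0 × 3600 + 18 × 60 + 35) = 1115.
Frame index = 1115 × 60 + 14 = 66914.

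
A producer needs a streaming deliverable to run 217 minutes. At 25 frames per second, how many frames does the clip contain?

217 min = 13020 s.
Frames = 13020 × 25 = 325500.

325500 frames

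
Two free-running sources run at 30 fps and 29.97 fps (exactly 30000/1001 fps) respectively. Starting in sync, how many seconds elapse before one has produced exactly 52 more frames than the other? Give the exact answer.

The gap grows by |30000/1001 − 30| = 30/1001 frames per second.
Time for a 52-frame gap: 52 ÷ (30/1001) = 26026/15 s.

26026/15 seconds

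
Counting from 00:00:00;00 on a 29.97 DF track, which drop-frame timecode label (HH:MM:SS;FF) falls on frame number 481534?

04:27:47;06

Ten DF minutes hold 17982 frames, so frame 481534 lies in block 26 (frames 467532–485513) with 14002 frames into that block.
The block's first minute is 1800 frames and the rest 1798 each; 14002 frames reaches minute 7, so 26 × 18 + 7 × 2 = 482 labels have been skipped so far.
Adding those back, label number 481534 + 482 = 482016 at 30 labels/s is 16067 s + 6 f = 4 h 27 min 47 s frame 6, i.e. 04:27:47;06.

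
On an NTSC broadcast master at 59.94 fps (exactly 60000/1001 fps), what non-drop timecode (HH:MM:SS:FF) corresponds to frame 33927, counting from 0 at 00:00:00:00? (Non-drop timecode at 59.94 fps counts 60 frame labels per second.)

33927 ÷ 60 = 565 full seconds, remainder 27 frames.
565 s = 0 h 9 min 25 s.
Timecode: 00:09:25:27.

00:09:25:27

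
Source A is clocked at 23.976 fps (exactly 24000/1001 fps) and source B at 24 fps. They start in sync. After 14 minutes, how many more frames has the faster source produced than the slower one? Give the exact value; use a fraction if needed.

2880/143 frames

14 min = 840 s.
A emits 24000/1001 × 840 = 2880000/143 frames; B emits 24 × 840 = 20160.
Difference = 2880/143 frames (≈ 20.1399); B is ahead of A.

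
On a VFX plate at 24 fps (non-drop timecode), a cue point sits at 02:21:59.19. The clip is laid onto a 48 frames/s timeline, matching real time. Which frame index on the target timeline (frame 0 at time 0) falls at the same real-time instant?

Source frame index: (2×3600 + 21×60 + 59) × 24 + 19 = 204475.
Real time: 204475 / (24) = 204475/24 s.
Target frame: (204475/24) × (48) = 408950.

frame 408950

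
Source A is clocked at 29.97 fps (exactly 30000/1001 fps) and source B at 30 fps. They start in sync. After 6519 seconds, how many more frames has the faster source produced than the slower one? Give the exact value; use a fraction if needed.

A emits 30000/1001 × 6519 = 195570000/1001 frames; B emits 30 × 6519 = 195570.
Difference = 195570/1001 frames (≈ 195.3746); B is ahead of A.

195570/1001 frames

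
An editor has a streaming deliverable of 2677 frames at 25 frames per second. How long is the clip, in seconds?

Running time = 2677 / (25) = 107.08 s.

107.08 seconds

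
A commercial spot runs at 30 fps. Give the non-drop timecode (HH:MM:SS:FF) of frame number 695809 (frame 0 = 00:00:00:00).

06:26:33:19

695809 ÷ 30 = 23193 full seconds, remainder 19 frames.
23193 s = 6 h 26 min 33 s.
Timecode: 06:26:33:19.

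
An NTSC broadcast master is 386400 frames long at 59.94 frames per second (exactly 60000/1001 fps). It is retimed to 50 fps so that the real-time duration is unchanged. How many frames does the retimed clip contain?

322322 frames

Target frames = source frames × (target rate / source rate) = 386400 × (50)/(60000/1001) = 386400 × 1001/1200 = 322322.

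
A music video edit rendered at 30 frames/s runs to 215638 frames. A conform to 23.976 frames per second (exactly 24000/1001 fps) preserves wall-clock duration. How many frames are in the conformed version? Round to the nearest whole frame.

172338 frames

Frames at target rate = 215638 × (24000/1001) / (30) = 172510400/1001 ≈ 172338.062.
Nearest whole frame: 172338.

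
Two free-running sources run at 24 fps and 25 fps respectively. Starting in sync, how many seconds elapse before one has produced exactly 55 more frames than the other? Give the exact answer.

55 seconds

The gap grows by |25 − 24| = 1 frame per second.
Time for a 55-frame gap: 55 ÷ (1) = 55 s.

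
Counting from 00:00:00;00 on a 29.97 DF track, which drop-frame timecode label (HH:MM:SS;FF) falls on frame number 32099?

00:17:51;01

Each 10-minute DF block holds 10 × 60 × 30 − 9 × 2 = 17982 frames. 32099 ÷ 17982 → 1 full block, remainder 14117.
Within the partial block the first minute is 1800 frames and each further minute 1798, so 7 further minute boundaries passed. Total skipped labels = 18 × 1 + 2 × 7 = 32.
Non-drop label index = 32099 + 32 = 32131; at 30 labels/s that is 00:17:51:01, i.e. DF 00:17:51;01.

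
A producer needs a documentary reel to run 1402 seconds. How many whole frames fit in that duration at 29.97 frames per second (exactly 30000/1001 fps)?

Frames = 1402 × 30000/1001 = 42060000/1001 ≈ 42017.9820.
Complete frames: 42017.

42017 frames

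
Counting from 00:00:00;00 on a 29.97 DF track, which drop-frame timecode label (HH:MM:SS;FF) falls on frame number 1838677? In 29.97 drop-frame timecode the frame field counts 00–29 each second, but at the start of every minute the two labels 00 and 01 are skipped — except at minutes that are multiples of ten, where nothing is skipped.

17:02:30;17

Each 10-minute DF block holds 10 × 60 × 30 − 9 × 2 = 17982 frames. 1838677 ÷ 17982 → 102 full blocks, remainder 4513.
Within the partial block the first minute is 1800 frames and each further minute 1798, so 2 further minute boundaries passed. Total skipped labels = 18 × 102 + 2 × 2 = 1840.
Non-drop label index = 1838677 + 1840 = 1840517; at 30 labels/s that is 17:02:30:17, i.e. DF 17:02:30;17.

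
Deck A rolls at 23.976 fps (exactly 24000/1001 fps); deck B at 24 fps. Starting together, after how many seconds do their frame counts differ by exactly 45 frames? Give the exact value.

1876.875 seconds

The gap grows by |24 − 24000/1001| = 24/1001 frames per second.
Time for a 45-frame gap: 45 ÷ (24/1001) = 1876.875 s.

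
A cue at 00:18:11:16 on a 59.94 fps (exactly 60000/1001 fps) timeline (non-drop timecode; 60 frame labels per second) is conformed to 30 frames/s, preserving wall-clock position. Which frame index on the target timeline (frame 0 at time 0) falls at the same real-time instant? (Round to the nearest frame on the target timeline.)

Source frame index: (0×3600 + 18×60 + 11) × 60 + 16 = 65476.
Real time: 65476 / (60000/1001) = 16385369/15000 s.
Target frame: (16385369/15000) × (30) = 16385369/500 ≈ 32770.738 → 32771.

frame 32771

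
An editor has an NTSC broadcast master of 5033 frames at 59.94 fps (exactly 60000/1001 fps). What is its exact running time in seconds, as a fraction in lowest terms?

5038033/60000 seconds

Running time = 5033 ÷ (60000/1001) = 5033 × 1001/60000 = 5038033/60000 s.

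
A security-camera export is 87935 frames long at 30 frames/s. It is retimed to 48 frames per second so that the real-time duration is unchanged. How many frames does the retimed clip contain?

Target frames = source frames × (target rate / source rate) = 87935 × (48)/(30) = 87935 × 8/5 = 140696.

140696 frames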